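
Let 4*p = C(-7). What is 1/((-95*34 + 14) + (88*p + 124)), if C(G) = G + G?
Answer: -1/3400 ≈ -0.00029412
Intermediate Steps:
C(G) = 2*G
p = -7/2 (p = (2*(-7))/4 = (1/4)*(-14) = -7/2 ≈ -3.5000)
1/((-95*34 + 14) + (88*p + 124)) = 1/((-95*34 + 14) + (88*(-7/2) + 124)) = 1/((-3230 + 14) + (-308 + 124)) = 1/(-3216 - 184) = 1/(-3400) = -1/3400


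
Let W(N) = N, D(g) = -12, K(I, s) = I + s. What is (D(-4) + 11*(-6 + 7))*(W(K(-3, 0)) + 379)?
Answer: -376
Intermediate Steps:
(D(-4) + 11*(-6 + 7))*(W(K(-3, 0)) + 379) = (-12 + 11*(-6 + 7))*((-3 + 0) + 379) = (-12 + 11*1)*(-3 + 379) = (-12 + 11)*376 = -1*376 = -376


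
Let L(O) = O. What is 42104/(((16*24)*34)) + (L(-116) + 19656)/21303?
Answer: 48002323/11588832 ≈ 4.1421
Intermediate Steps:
42104/(((16*24)*34)) + (L(-116) + 19656)/21303 = 42104/(((16*24)*34)) + (-116 + 19656)/21303 = 42104/((384*34)) + 19540*(1/21303) = 42104/13056 + 19540/21303 = 42104*(1/13056) + 19540/21303 = 5263/1632 + 19540/21303 = 48002323/11588832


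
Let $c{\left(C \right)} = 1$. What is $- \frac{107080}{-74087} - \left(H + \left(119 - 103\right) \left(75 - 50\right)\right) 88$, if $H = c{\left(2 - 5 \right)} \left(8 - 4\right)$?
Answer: $- \frac{2633833944}{74087} \approx -35551.0$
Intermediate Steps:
$H = 4$ ($H = 1 \left(8 - 4\right) = 1 \cdot 4 = 4$)
$- \frac{107080}{-74087} - \left(H + \left(119 - 103\right) \left(75 - 50\right)\right) 88 = - \frac{107080}{-74087} - \left(4 + \left(119 - 103\right) \left(75 - 50\right)\right) 88 = \left(-107080\right) \left(- \frac{1}{74087}\right) - \left(4 + 16 \cdot 25\right) 88 = \frac{107080}{74087} - \left(4 + 400\right) 88 = \frac{107080}{74087} - 404 \cdot 88 = \frac{107080}{74087} - 35552 = - \frac{2633833944}{74087}$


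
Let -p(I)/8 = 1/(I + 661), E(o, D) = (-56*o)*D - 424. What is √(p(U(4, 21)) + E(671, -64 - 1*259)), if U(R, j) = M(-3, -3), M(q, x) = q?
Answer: 2*√328420079267/329 ≈ 3483.8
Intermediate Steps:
U(R, j) = -3
E(o, D) = -424 - 56*D*o (E(o, D) = -56*D*o - 424 = -424 - 56*D*o)
p(I) = -8/(661 + I) (p(I) = -8/(I + 661) = -8/(661 + I))
√(p(U(4, 21)) + E(671, -64 - 1*259)) = √(-8/(661 - 3) + (-424 - 56*(-64 - 1*259)*671)) = √(-8/658 + (-424 - 56*(-64 - 259)*671)) = √(-8*1/658 + (-424 - 56*(-323)*671)) = √(-4/329 + (-424 + 12137048)) = √(-4/329 + 12136624) = √(3992949292/329) = 2*√328420079267/329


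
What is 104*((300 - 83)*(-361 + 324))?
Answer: -835016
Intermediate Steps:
104*((300 - 83)*(-361 + 324)) = 104*(217*(-37)) = 104*(-8029) = -835016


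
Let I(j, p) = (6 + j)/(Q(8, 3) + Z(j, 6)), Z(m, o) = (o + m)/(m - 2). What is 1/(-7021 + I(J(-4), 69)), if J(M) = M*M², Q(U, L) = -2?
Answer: -37/257863 ≈ -0.00014349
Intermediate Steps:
Z(m, o) = (m + o)/(-2 + m)
J(M) = M³
I(j, p) = (6 + j)/(-2 + (6 + j)/(-2 + j)) (I(j, p) = (6 + j)/(-2 + (j + 6)/(-2 + j)) = (6 + j)/(-2 + (6 + j)/(-2 + j)))
1/(-7021 + I(J(-4), 69)) = 1/(-7021 - (-2 + (-4)³)*(6 + (-4)³)/(-10 + (-4)³)) = 1/(-7021 - (-2 - 64)*(6 - 64)/(-10 - 64)) = 1/(-7021 - 1*(-66)*(-58)/(-74)) = 1/(-7021 - 1*(-1/74)*(-66)*(-58)) = 1/(-7021 + 1914/37) = 1/(-257863/37) = -37/257863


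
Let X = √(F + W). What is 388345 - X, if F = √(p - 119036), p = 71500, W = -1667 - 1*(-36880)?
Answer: 388345 - √(35213 + 4*I*√2971) ≈ 3.8816e+5 - 0.58094*I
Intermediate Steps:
W = 35213 (W = -1667 + 36880 = 35213)
F = 4*I*√2971 (F = √(71500 - 119036) = √(-47536) = 4*I*√2971 ≈ 218.03*I)
X = √(35213 + 4*I*√2971) (X = √(4*I*√2971 + 35213) = √(35213 + 4*I*√2971) ≈ 187.65 + 0.5809*I)
388345 - X = 388345 - √(35213 + 4*I*√2971)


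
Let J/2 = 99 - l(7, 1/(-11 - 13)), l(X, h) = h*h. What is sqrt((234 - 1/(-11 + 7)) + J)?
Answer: sqrt(248974)/24 ≈ 20.791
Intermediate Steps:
l(X, h) = h**2
J = 57023/288 (J = 2*(99 - (1/(-11 - 13))**2) = 2*(99 - (1/(-24))**2) = 2*(99 - (-1/24)**2) = 2*(99 - 1*1/576) = 2*(99 - 1/576) = 2*(57023/576) = 57023/288 ≈ 198.00)
sqrt((234 - 1/(-11 + 7)) + J) = sqrt((234 - 1/(-11 + 7)) + 57023/288) = sqrt((234 - 1/(-4)) + 57023/288) = sqrt((234 - 1*(-1/4)) + 57023/288) = sqrt((234 + 1/4) + 57023/288) = sqrt(937/4 + 57023/288) = sqrt(124487/288) = sqrt(248974)/24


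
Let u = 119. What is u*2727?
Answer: 324513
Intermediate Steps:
u*2727 = 119*2727 = 324513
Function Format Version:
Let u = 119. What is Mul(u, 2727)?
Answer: 324513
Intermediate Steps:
Mul(u, 2727) = Mul(119, 2727) = 324513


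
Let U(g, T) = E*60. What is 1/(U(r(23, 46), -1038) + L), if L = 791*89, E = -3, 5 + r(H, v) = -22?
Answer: 1/70219 ≈ 1.4241e-5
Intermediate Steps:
r(H, v) = -27 (r(H, v) = -5 - 22 = -27)
U(g, T) = -180 (U(g, T) = -3*60 = -180)
L = 70399
1/(U(r(23, 46), -1038) + L) = 1/(-180 + 70399) = 1/70219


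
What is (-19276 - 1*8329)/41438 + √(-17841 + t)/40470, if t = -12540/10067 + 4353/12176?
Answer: -27605/41438 + I*√16754452702515305007/1240160575560 ≈ -0.66618 + 0.0033006*I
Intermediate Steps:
t = -108865389/122575792 (t = -12540*1/10067 + 4353*(1/12176) = -12540/10067 + 4353/12176 = -108865389/122575792 ≈ -0.88815)
(-19276 - 1*8329)/41438 + √(-17841 + t)/40470 = (-19276 - 1*8329)/41438 + √(-17841 - 108865389/122575792)/40470 = (-19276 - 8329)*(1/41438) + √(-2186983570461/122575792)*(1/40470) = -27605*1/41438 + (I*√16754452702515305007/30643948)*(1/40470) = -27605/41438 + I*√16754452702515305007/1240160575560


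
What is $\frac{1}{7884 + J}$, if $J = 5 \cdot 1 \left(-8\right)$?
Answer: $\frac{1}{7844} \approx 0.00012749$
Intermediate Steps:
$J = -40$ ($J = 5 \left(-8\right) = -40$)
$\frac{1}{7884 + J} = \frac{1}{7884 - 40} = \frac{1}{7844}$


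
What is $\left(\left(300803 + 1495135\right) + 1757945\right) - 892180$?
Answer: $2661703$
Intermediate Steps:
$\left(\left(300803 + 1495135\right) + 1757945\right) - 892180 = \left(1795938 + 1757945\right) - 892180 = 3553883 - 892180 = 2661703$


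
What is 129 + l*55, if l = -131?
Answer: -7076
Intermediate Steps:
129 + l*55 = 129 - 131*55 = 129 - 7205 = -7076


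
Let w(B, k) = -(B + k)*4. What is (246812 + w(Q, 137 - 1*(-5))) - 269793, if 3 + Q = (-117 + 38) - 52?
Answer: -23013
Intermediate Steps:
Q = -134 (Q = -3 + ((-117 + 38) - 52) = -3 + (-79 - 52) = -3 - 131 = -134)
w(B, k) = -4*B - 4*k (w(B, k) = (-B - k)*4 = -4*B - 4*k)
(246812 + w(Q, 137 - 1*(-5))) - 269793 = (246812 + (-4*(-134) - 4*(137 - 1*(-5)))) - 269793 = (246812 + (536 - 4*(137 + 5))) - 269793 = (246812 + (536 - 4*142)) - 269793 = (246812 + (536 - 568)) - 269793 = (246812 - 32) - 269793 = 246780 - 269793 = -23013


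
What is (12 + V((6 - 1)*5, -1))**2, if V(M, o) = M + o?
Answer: 1296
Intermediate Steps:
(12 + V((6 - 1)*5, -1))**2 = (12 + ((6 - 1)*5 - 1))**2 = (12 + (5*5 - 1))**2 = (12 + (25 - 1))**2 = (12 + 24)**2 = 36**2 = 1296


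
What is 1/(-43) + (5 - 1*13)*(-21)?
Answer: 7223/43 ≈ 167.98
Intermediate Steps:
1/(-43) + (5 - 1*13)*(-21) = -1/43 + (5 - 13)*(-21) = -1/43 - 8*(-21) = -1/43 + 168 = 7223/43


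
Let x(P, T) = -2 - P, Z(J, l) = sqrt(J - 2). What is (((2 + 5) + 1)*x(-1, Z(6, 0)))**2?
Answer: 64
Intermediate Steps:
Z(J, l) = sqrt(-2 + J)
(((2 + 5) + 1)*x(-1, Z(6, 0)))**2 = (((2 + 5) + 1)*(-2 - 1*(-1)))**2 = ((7 + 1)*(-2 + 1))**2 = (8*(-1))**2 = (-8)**2 = 64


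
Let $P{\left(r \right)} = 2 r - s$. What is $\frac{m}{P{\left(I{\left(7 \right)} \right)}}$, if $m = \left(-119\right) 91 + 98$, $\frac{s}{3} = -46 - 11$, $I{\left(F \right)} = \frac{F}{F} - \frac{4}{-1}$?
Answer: $- \frac{10731}{181} \approx -59.287$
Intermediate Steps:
$I{\left(F \right)} = 5$ ($I{\left(F \right)} = 1 - -4 = 1 + 4 = 5$)
$s = -171$ ($s = 3 \left(-46 - 11\right) = 3 \left(-57\right) = -171$)
$P{\left(r \right)} = 171 + 2 r$ ($P{\left(r \right)} = 2 r - -171 = 2 r + 171 = 171 + 2 r$)
$m = -10731$ ($m = -10829 + 98 = -10731$)
$\frac{m}{P{\left(I{\left(7 \right)} \right)}} = - \frac{10731}{171 + 2 \cdot 5} = - \frac{10731}{171 + 10} = - \frac{10731}{181}$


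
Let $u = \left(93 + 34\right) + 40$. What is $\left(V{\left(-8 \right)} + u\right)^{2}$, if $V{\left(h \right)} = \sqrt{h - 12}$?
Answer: $27869 + 668 i \sqrt{5} \approx 27869.0 + 1493.7 i$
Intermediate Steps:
$u = 167$ ($u = 127 + 40 = 167$)
$V{\left(h \right)} = \sqrt{-12 + h}$
$\left(V{\left(-8 \right)} + u\right)^{2} = \left(\sqrt{-12 - 8} + 167\right)^{2} = \left(\sqrt{-20} + 167\right)^{2} = \left(2 i \sqrt{5} + 167\right)^{2} = \left(167 + 2 i \sqrt{5}\right)^{2}$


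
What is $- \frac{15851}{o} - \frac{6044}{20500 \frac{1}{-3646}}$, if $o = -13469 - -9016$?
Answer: $\frac{24613285393}{22821625} \approx 1078.5$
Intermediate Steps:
$o = -4453$ ($o = -13469 + 9016 = -4453$)
$- \frac{15851}{o} - \frac{6044}{20500 \frac{1}{-3646}} = - \frac{15851}{-4453} - \frac{6044}{20500 \frac{1}{-3646}} = \left(-15851\right) \left(- \frac{1}{4453}\right) - \frac{6044}{20500 \left(- \frac{1}{3646}\right)} = \frac{15851}{4453} - \frac{6044}{- \frac{10250}{1823}} = \frac{15851}{4453} - - \frac{5509106}{5125} = \frac{15851}{4453} + \frac{5509106}{5125} = \frac{24613285393}{22821625}$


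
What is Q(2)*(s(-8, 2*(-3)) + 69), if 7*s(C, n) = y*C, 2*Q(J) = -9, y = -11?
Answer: -5139/14 ≈ -367.07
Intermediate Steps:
Q(J) = -9/2 (Q(J) = (½)*(-9) = -9/2)
s(C, n) = -11*C/7 (s(C, n) = (-11*C)/7 = -11*C/7)
Q(2)*(s(-8, 2*(-3)) + 69) = -9*(-11/7*(-8) + 69)/2 = -9*(88/7 + 69)/2 = -9/2*571/7 = -5139/14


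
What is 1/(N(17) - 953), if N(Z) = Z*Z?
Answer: -1/664 ≈ -0.0015060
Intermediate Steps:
N(Z) = Z²
1/(N(17) - 953) = 1/(17² - 953) = 1/(289 - 953) = 1/(-664) = -1/664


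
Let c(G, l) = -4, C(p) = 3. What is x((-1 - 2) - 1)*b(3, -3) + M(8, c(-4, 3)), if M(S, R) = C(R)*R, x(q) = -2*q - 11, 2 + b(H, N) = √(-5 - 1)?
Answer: -6 - 3*I*√6 ≈ -6.0 - 7.3485*I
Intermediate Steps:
b(H, N) = -2 + I*√6 (b(H, N) = -2 + √(-5 - 1) = -2 + √(-6) = -2 + I*√6)
x(q) = -11 - 2*q
M(S, R) = 3*R
x((-1 - 2) - 1)*b(3, -3) + M(8, c(-4, 3)) = (-11 - 2*((-1 - 2) - 1))*(-2 + I*√6) + 3*(-4) = (-11 - 2*(-3 - 1))*(-2 + I*√6) - 12 = (-11 - 2*(-4))*(-2 + I*√6) - 12 = (-11 + 8)*(-2 + I*√6) - 12 = -3*(-2 + I*√6) - 12 = (6 - 3*I*√6) - 12 = -6 - 3*I*√6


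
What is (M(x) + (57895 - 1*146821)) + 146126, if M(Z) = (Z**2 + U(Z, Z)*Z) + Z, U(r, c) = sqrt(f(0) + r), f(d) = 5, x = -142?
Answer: 77222 - 142*I*sqrt(137) ≈ 77222.0 - 1662.1*I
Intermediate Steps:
U(r, c) = sqrt(5 + r)
M(Z) = Z + Z**2 + Z*sqrt(5 + Z) (M(Z) = (Z**2 + sqrt(5 + Z)*Z) + Z = (Z**2 + Z*sqrt(5 + Z)) + Z = Z + Z**2 + Z*sqrt(5 + Z))
(M(x) + (57895 - 1*146821)) + 146126 = (-142*(1 - 142 + sqrt(5 - 142)) + (57895 - 1*146821)) + 146126 = (-142*(1 - 142 + sqrt(-137)) + (57895 - 146821)) + 146126 = (-142*(1 - 142 + I*sqrt(137)) - 88926) + 146126 = (-142*(-141 + I*sqrt(137)) - 88926) + 146126 = ((20022 - 142*I*sqrt(137)) - 88926) + 146126 = (-68904 - 142*I*sqrt(137)) + 146126 = 77222 - 142*I*sqrt(137)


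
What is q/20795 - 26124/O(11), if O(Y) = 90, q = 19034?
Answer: -18051184/62385 ≈ -289.35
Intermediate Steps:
q/20795 - 26124/O(11) = 19034/20795 - 26124/90 = 19034*(1/20795) - 26124*1/90 = 19034/20795 - 4354/15 = -18051184/62385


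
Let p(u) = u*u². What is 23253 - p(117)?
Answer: -1578360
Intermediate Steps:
p(u) = u³
23253 - p(117) = 23253 - 1*117³ = 23253 - 1*1601613 = 23253 - 1601613 = -1578360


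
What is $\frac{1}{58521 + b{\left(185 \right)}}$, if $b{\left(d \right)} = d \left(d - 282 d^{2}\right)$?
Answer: $- \frac{1}{1785425504} \approx -5.6009 \cdot 10^{-10}$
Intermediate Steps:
$\frac{1}{58521 + b{\left(185 \right)}} = \frac{1}{58521 + 185^{2} \left(1 - 52170\right)} = \frac{1}{58521 + 34225 \left(1 - 52170\right)} = \frac{1}{58521 + 34225 \left(-52169\right)} = \frac{1}{58521 - 1785484025} = \frac{1}{-1785425504} = - \frac{1}{1785425504}$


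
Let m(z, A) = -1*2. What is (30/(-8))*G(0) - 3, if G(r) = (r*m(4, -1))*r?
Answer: -3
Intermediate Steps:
m(z, A) = -2
G(r) = -2*r² (G(r) = (r*(-2))*r = (-2*r)*r = -2*r²)
(30/(-8))*G(0) - 3 = (30/(-8))*(-2*0²) - 3 = (30*(-⅛))*(-2*0) - 3 = -15/4*0 - 3 = 0 - 3 = -3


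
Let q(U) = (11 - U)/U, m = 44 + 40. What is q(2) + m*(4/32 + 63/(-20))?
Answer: -1248/5 ≈ -249.60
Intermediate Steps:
m = 84
q(U) = (11 - U)/U
q(2) + m*(4/32 + 63/(-20)) = (11 - 1*2)/2 + 84*(4/32 + 63/(-20)) = (11 - 2)/2 + 84*(4*(1/32) + 63*(-1/20)) = (½)*9 + 84*(⅛ - 63/20) = 9/2 + 84*(-121/40) = 9/2 - 2541/10 = -1248/5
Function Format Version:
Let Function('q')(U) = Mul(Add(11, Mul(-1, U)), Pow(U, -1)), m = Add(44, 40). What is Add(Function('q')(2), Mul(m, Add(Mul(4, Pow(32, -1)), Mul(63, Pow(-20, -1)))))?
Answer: Rational(-1248, 5) ≈ -249.60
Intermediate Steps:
m = 84
Function('q')(U) = Mul(Pow(U, -1), Add(11, Mul(-1, U)))
Add(Function('q')(2), Mul(m, Add(Mul(4, Pow(32, -1)), Mul(63, Pow(-20, -1))))) = Add(Mul(Pow(2, -1), Add(11, Mul(-1, 2))), Mul(84, Add(Mul(4, Pow(32, -1)), Mul(63, Pow(-20, -1))))) = Add(Mul(Rational(1, 2), Add(11, -2)), Mul(84, Add(Mul(4, Rational(1, 32)), Mul(63, Rational(-1, 20))))) = Add(Mul(Rational(1, 2), 9), Mul(84, Add(Rational(1, 8), Rational(-63, 20)))) = Add(Rational(9, 2), Mul(84, Rational(-121, 40))) = Add(Rational(9, 2), Rational(-2541, 10)) = Rational(-1248, 5)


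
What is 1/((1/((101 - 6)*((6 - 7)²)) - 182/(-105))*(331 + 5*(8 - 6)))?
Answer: 285/169477 ≈ 0.0016816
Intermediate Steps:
1/((1/((101 - 6)*((6 - 7)²)) - 182/(-105))*(331 + 5*(8 - 6))) = 1/((1/(95*((-1)²)) - 182*(-1/105))*(331 + 5*2)) = 1/(((1/95)/1 + 26/15)*(331 + 10)) = 1/(((1/95)*1 + 26/15)*341) = 1/((1/95 + 26/15)*341) = 1/((497/285)*341) = 1/(169477/285) = 285/169477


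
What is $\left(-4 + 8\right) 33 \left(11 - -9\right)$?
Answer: $2640$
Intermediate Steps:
$\left(-4 + 8\right) 33 \left(11 - -9\right) = 4 \cdot 33 \left(11 + 9\right) = 132 \cdot 20 = 2640$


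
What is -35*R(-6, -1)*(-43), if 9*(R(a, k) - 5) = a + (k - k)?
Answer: 19565/3 ≈ 6521.7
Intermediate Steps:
R(a, k) = 5 + a/9 (R(a, k) = 5 + (a + (k - k))/9 = 5 + (a + 0)/9 = 5 + a/9)
-35*R(-6, -1)*(-43) = -35*(5 + (⅑)*(-6))*(-43) = -35*(5 - ⅔)*(-43) = -35*13/3*(-43) = -455/3*(-43) = 19565/3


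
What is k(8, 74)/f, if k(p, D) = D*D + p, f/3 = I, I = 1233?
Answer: 1828/1233 ≈ 1.4826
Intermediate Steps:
f = 3699 (f = 3*1233 = 3699)
k(p, D) = p + D² (k(p, D) = D² + p = p + D²)
k(8, 74)/f = (8 + 74²)/3699 = (8 + 5476)*(1/3699) = 5484*(1/3699) = 1828/1233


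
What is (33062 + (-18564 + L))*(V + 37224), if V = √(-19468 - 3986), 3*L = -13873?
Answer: 367537368 + 29621*I*√2606 ≈ 3.6754e+8 + 1.5121e+6*I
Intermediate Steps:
L = -13873/3 (L = (⅓)*(-13873) = -13873/3 ≈ -4624.3)
V = 3*I*√2606 (V = √(-23454) = 3*I*√2606 ≈ 153.15*I)
(33062 + (-18564 + L))*(V + 37224) = (33062 + (-18564 - 13873/3))*(3*I*√2606 + 37224) = (33062 - 69565/3)*(37224 + 3*I*√2606) = 29621*(37224 + 3*I*√2606)/3 = 367537368 + 29621*I*√2606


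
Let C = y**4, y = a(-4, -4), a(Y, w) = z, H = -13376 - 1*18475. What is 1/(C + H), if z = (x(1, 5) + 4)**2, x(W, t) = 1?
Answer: 1/358774 ≈ 2.7873e-6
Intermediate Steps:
z = 25 (z = (1 + 4)**2 = 5**2 = 25)
H = -31851 (H = -13376 - 18475 = -31851)
a(Y, w) = 25
y = 25
C = 390625 (C = 25**4 = 390625)
1/(C + H) = 1/(390625 - 31851) = 1/358774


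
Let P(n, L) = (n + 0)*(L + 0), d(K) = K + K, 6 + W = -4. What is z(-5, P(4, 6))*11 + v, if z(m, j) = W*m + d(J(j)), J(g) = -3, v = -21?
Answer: 463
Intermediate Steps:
W = -10 (W = -6 - 4 = -10)
d(K) = 2*K
P(n, L) = L*n (P(n, L) = n*L = L*n)
z(m, j) = -6 - 10*m (z(m, j) = -10*m + 2*(-3) = -10*m - 6 = -6 - 10*m)
z(-5, P(4, 6))*11 + v = (-6 - 10*(-5))*11 - 21 = (-6 + 50)*11 - 21 = 44*11 - 21 = 484 - 21 = 463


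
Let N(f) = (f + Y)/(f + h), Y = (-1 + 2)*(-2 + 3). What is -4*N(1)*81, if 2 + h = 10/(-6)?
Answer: 243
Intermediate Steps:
h = -11/3 (h = -2 + 10/(-6) = -2 + 10*(-⅙) = -2 - 5/3 = -11/3 ≈ -3.6667)
Y = 1 (Y = 1*1 = 1)
N(f) = (1 + f)/(-11/3 + f) (N(f) = (f + 1)/(f - 11/3) = (1 + f)/(-11/3 + f))
-4*N(1)*81 = -12*(1 + 1)/(-11 + 3*1)*81 = -12*2/(-11 + 3)*81 = -12*2/(-8)*81 = -12*(-1)*2/8*81 = -4*(-¾)*81 = 3*81 = 243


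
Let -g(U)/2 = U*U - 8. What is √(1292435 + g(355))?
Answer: √1040401 ≈ 1020.0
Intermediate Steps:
g(U) = 16 - 2*U² (g(U) = -2*(U*U - 8) = -2*(U² - 8) = -2*(-8 + U²) = 16 - 2*U²)
√(1292435 + g(355)) = √(1292435 + (16 - 2*355²)) = √(1292435 + (16 - 2*126025)) = √(1292435 + (16 - 252050)) = √(1292435 - 252034) = √1040401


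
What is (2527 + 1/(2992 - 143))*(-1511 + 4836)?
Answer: 3419726400/407 ≈ 8.4023e+6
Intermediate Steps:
(2527 + 1/(2992 - 143))*(-1511 + 4836) = (2527 + 1/2849)*3325 = (7199424/2849)*3325 = 3419726400/407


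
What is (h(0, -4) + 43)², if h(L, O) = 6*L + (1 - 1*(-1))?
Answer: 2025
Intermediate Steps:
h(L, O) = 2 + 6*L (h(L, O) = 6*L + (1 + 1) = 6*L + 2 = 2 + 6*L)
(h(0, -4) + 43)² = ((2 + 6*0) + 43)² = ((2 + 0) + 43)² = (2 + 43)² = 45² = 2025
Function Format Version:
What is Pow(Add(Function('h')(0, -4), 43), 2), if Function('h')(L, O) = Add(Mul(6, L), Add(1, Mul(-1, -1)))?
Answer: 2025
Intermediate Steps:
Function('h')(L, O) = Add(2, Mul(6, L)) (Function('h')(L, O) = Add(Mul(6, L), Add(1, 1)) = Add(Mul(6, L), 2) = Add(2, Mul(6, L)))
Pow(Add(Function('h')(0, -4), 43), 2) = Pow(Add(Add(2, Mul(6, 0)), 43), 2) = Pow(Add(Add(2, 0), 43), 2) = Pow(Add(2, 43), 2) = Pow(45, 2) = 2025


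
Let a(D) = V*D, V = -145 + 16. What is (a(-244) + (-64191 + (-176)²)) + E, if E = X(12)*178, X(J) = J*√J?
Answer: -1739 + 4272*√3 ≈ 5660.3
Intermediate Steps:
V = -129
a(D) = -129*D
X(J) = J^(3/2)
E = 4272*√3 (E = 12^(3/2)*178 = (24*√3)*178 = 4272*√3 ≈ 7399.3)
(a(-244) + (-64191 + (-176)²)) + E = (-129*(-244) + (-64191 + (-176)²)) + 4272*√3 = (31476 + (-64191 + 30976)) + 4272*√3 = (31476 - 33215) + 4272*√3 = -1739 + 4272*√3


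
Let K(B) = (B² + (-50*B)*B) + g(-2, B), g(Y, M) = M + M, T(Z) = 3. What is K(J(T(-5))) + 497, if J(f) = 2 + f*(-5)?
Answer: -7810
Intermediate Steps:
g(Y, M) = 2*M
J(f) = 2 - 5*f
K(B) = -49*B² + 2*B (K(B) = (B² + (-50*B)*B) + 2*B = (B² - 50*B²) + 2*B = -49*B² + 2*B)
K(J(T(-5))) + 497 = (2 - 5*3)*(2 - 49*(2 - 5*3)) + 497 = (2 - 15)*(2 - 49*(2 - 15)) + 497 = -13*(2 - 49*(-13)) + 497 = -13*(2 + 637) + 497 = -13*639 + 497 = -8307 + 497 = -7810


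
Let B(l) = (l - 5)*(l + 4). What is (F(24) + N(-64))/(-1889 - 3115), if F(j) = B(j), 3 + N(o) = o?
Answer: -155/1668 ≈ -0.092926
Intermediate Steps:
B(l) = (-5 + l)*(4 + l)
N(o) = -3 + o
F(j) = -20 + j² - j
(F(24) + N(-64))/(-1889 - 3115) = ((-20 + 24² - 1*24) + (-3 - 64))/(-1889 - 3115) = ((-20 + 576 - 24) - 67)/(-5004) = (532 - 67)*(-1/5004) = 465*(-1/5004) = -155/1668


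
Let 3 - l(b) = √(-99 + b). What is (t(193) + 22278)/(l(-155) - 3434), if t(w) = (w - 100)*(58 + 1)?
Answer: -6350781/784801 + 1851*I*√254/784801 ≈ -8.0922 + 0.037589*I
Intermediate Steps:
l(b) = 3 - √(-99 + b)
t(w) = -5900 + 59*w (t(w) = (-100 + w)*59 = -5900 + 59*w)
(t(193) + 22278)/(l(-155) - 3434) = ((-5900 + 59*193) + 22278)/((3 - √(-99 - 155)) - 3434) = ((-5900 + 11387) + 22278)/((3 - √(-254)) - 3434) = (5487 + 22278)/((3 - I*√254) - 3434) = 27765/((3 - I*√254) - 3434) = 27765/(-3431 - I*√254)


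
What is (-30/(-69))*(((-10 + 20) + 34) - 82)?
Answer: -380/23 ≈ -16.522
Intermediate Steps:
(-30/(-69))*(((-10 + 20) + 34) - 82) = (-30*(-1/69))*((10 + 34) - 82) = 10*(44 - 82)/23 = (10/23)*(-38) = -380/23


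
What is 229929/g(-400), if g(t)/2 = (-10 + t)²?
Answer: 229929/336200 ≈ 0.68391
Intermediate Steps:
g(t) = 2*(-10 + t)²
229929/g(-400) = 229929/((2*(-10 - 400)²)) = 229929/((2*(-410)²)) = 229929/((2*168100)) = 229929/336200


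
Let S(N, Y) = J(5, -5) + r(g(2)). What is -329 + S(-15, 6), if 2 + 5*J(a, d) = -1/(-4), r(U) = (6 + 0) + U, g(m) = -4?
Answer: -6547/20 ≈ -327.35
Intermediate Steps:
r(U) = 6 + U
J(a, d) = -7/20 (J(a, d) = -⅖ + (-1/(-4))/5 = -⅖ + (-1*(-¼))/5 = -⅖ + (⅕)*(¼) = -⅖ + 1/20 = -7/20)
S(N, Y) = 33/20 (S(N, Y) = -7/20 + (6 - 4) = -7/20 + 2 = 33/20)
-329 + S(-15, 6) = -329 + 33/20 = -6547/20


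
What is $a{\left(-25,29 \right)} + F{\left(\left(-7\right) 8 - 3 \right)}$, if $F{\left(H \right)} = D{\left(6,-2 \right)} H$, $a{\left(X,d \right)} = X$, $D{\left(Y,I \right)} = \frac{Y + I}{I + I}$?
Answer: $34$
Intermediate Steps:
$D{\left(Y,I \right)} = \frac{I + Y}{2 I}$
$F{\left(H \right)} = - H$ ($F{\left(H \right)} = \frac{-2 + 6}{2 \left(-2\right)} H = \frac{1}{2} \left(- \frac{1}{2}\right) 4 H = - H$)
$a{\left(-25,29 \right)} + F{\left(\left(-7\right) 8 - 3 \right)} = -25 - \left(\left(-7\right) 8 - 3\right) = -25 - \left(-56 - 3\right) = -25 - -59 = -25 + 59 = 34$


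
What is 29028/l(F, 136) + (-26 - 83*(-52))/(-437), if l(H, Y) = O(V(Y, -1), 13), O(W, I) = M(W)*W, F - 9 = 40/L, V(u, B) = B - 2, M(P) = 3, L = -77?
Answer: -4241282/1311 ≈ -3235.1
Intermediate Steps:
V(u, B) = -2 + B
F = 653/77 (F = 9 + 40/(-77) = 9 + 40*(-1/77) = 9 - 40/77 = 653/77 ≈ 8.4805)
O(W, I) = 3*W
l(H, Y) = -9 (l(H, Y) = 3*(-2 - 1) = 3*(-3) = -9)
29028/l(F, 136) + (-26 - 83*(-52))/(-437) = 29028/(-9) + (-26 - 83*(-52))/(-437) = 29028*(-⅑) + (-26 + 4316)*(-1/437) = -9676/3 + 4290*(-1/437) = -9676/3 - 4290/437 = -4241282/1311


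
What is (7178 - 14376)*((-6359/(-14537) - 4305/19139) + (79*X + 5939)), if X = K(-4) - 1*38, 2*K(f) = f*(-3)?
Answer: -6831477619662022/278223643 ≈ -2.4554e+7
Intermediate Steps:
K(f) = -3*f/2 (K(f) = (f*(-3))/2 = (-3*f)/2 = -3*f/2)
X = -32 (X = -3/2*(-4) - 1*38 = 6 - 38 = -32)
(7178 - 14376)*((-6359/(-14537) - 4305/19139) + (79*X + 5939)) = (7178 - 14376)*((-6359/(-14537) - 4305/19139) + (79*(-32) + 5939)) = -7198*((-6359*(-1/14537) - 4305*1/19139) + (-2528 + 5939)) = -7198*((6359/14537 - 4305/19139) + 3411) = -7198*(59123116/278223643 + 3411) = -7198*949079969389/278223643 = -6831477619662022/278223643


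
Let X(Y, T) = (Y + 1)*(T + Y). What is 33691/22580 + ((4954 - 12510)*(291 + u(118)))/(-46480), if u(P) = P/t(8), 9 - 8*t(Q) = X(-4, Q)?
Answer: 93115231/1659630 ≈ 56.106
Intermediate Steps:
X(Y, T) = (1 + Y)*(T + Y)
t(Q) = -3/8 + 3*Q/8 (t(Q) = 9/8 - (Q - 4 + (-4)² + Q*(-4))/8 = 9/8 - (Q - 4 + 16 - 4*Q)/8 = 9/8 - (12 - 3*Q)/8 = 9/8 + (-3/2 + 3*Q/8) = -3/8 + 3*Q/8)
u(P) = 8*P/21 (u(P) = P/(-3/8 + (3/8)*8) = P/(-3/8 + 3) = P/(21/8) = P*(8/21) = 8*P/21)
33691/22580 + ((4954 - 12510)*(291 + u(118)))/(-46480) = 33691/22580 + ((4954 - 12510)*(291 + (8/21)*118))/(-46480) = 33691*(1/22580) - 7556*(291 + 944/21)*(-1/46480) = 33691/22580 - 7556*7055/21*(-1/46480) = 33691/22580 - 53307580/21*(-1/46480) = 33691/22580 + 32113/588 = 93115231/1659630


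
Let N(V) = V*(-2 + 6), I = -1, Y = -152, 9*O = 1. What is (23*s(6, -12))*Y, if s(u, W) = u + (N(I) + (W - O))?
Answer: 318136/9 ≈ 35348.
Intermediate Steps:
O = 1/9 (O = (1/9)*1 = 1/9 ≈ 0.11111)
N(V) = 4*V (N(V) = V*4 = 4*V)
s(u, W) = -37/9 + W + u (s(u, W) = u + (4*(-1) + (W - 1*1/9)) = u + (-4 + (W - 1/9)) = u + (-4 + (-1/9 + W)) = u + (-37/9 + W) = -37/9 + W + u)
(23*s(6, -12))*Y = (23*(-37/9 - 12 + 6))*(-152) = (23*(-91/9))*(-152) = -2093/9*(-152) = 318136/9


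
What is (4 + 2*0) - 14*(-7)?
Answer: 102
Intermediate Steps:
(4 + 2*0) - 14*(-7) = (4 + 0) + 98 = 4 + 98 = 102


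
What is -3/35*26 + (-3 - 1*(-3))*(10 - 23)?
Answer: -78/35 ≈ -2.2286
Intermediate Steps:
-3/35*26 + (-3 - 1*(-3))*(10 - 23) = -3*1/35*26 + (-3 + 3)*(-13) = -3/35*26 + 0*(-13) = -78/35 + 0 = -78/35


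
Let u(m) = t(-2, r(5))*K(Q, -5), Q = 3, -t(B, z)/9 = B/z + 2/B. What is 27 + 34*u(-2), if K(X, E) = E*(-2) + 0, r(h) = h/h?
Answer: 9207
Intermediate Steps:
r(h) = 1
t(B, z) = -18/B - 9*B/z (t(B, z) = -9*(B/z + 2/B) = -9*(2/B + B/z) = -18/B - 9*B/z)
K(X, E) = -2*E (K(X, E) = -2*E + 0 = -2*E)
u(m) = 270 (u(m) = (-18/(-2) - 9*(-2)/1)*(-2*(-5)) = (-18*(-1/2) - 9*(-2)*1)*10 = (9 + 18)*10 = 27*10 = 270)
27 + 34*u(-2) = 27 + 34*270 = 27 + 9180 = 9207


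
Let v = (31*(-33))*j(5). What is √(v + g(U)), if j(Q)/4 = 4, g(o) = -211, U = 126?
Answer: I*√16579 ≈ 128.76*I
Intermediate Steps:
j(Q) = 16 (j(Q) = 4*4 = 16)
v = -16368 (v = (31*(-33))*16 = -1023*16 = -16368)
√(v + g(U)) = √(-16368 - 211) = √(-16579) = I*√16579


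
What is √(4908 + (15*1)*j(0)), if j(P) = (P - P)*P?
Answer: 2*√1227 ≈ 70.057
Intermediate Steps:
j(P) = 0 (j(P) = 0*P = 0)
√(4908 + (15*1)*j(0)) = √(4908 + (15*1)*0) = √(4908 + 15*0) = √(4908 + 0) = √4908 = 2*√1227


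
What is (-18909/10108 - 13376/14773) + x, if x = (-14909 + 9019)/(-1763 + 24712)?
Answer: -944815662295/311533684756 ≈ -3.0328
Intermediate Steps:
x = -5890/22949 ≈ -0.25666
(-18909/10108 - 13376/14773) + x = (-18909/10108 - 13376/14773) - 5890/22949 = (-18909*1/10108 - 13376*1/14773) - 5890/22949 = (-18909/10108 - 1216/1343) - 5890/22949 = -37686115/13575044 - 5890/22949 = -944815662295/311533684756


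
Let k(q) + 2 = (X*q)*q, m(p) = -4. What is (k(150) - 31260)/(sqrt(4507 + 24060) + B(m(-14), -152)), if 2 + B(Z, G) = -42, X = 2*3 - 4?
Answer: 54952/2421 + 96166*sqrt(583)/26631 ≈ 109.89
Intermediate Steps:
X = 2 (X = 6 - 4 = 2)
B(Z, G) = -44 (B(Z, G) = -2 - 42 = -44)
k(q) = -2 + 2*q**2 (k(q) = -2 + (2*q)*q = -2 + 2*q**2)
(k(150) - 31260)/(sqrt(4507 + 24060) + B(m(-14), -152)) = ((-2 + 2*150**2) - 31260)/(sqrt(4507 + 24060) - 44) = ((-2 + 2*22500) - 31260)/(sqrt(28567) - 44) = ((-2 + 45000) - 31260)/(7*sqrt(583) - 44) = (44998 - 31260)/(-44 + 7*sqrt(583)) = 13738/(-44 + 7*sqrt(583))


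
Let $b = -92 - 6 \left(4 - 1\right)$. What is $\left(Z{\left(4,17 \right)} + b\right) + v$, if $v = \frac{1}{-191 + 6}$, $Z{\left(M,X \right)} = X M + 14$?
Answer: $- \frac{5181}{185} \approx -28.005$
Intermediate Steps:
$Z{\left(M,X \right)} = 14 + M X$ ($Z{\left(M,X \right)} = M X + 14 = 14 + M X$)
$v = - \frac{1}{185}$ ($v = \frac{1}{-185} = - \frac{1}{185} \approx -0.0054054$)
$b = -110$ ($b = -92 - 18 = -110$)
$\left(Z{\left(4,17 \right)} + b\right) + v = \left(\left(14 + 4 \cdot 17\right) - 110\right) - \frac{1}{185} = \left(\left(14 + 68\right) - 110\right) - \frac{1}{185} = \left(82 - 110\right) - \frac{1}{185} = -28 - \frac{1}{185} = - \frac{5181}{185}$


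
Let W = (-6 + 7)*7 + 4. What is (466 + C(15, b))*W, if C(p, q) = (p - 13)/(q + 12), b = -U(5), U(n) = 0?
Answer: 30767/6 ≈ 5127.8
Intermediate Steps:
b = 0 (b = -1*0 = 0)
C(p, q) = (-13 + p)/(12 + q)
W = 11 (W = 1*7 + 4 = 7 + 4 = 11)
(466 + C(15, b))*W = (466 + (-13 + 15)/(12 + 0))*11 = (466 + 2/12)*11 = (466 + (1/12)*2)*11 = (466 + 1/6)*11 = (2797/6)*11 = 30767/6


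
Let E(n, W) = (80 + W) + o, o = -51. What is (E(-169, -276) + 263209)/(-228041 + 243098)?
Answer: 4174/239 ≈ 17.464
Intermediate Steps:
E(n, W) = 29 + W (E(n, W) = (80 + W) - 51 = 29 + W)
(E(-169, -276) + 263209)/(-228041 + 243098) = ((29 - 276) + 263209)/(-228041 + 243098) = (-247 + 263209)/15057 = 262962*(1/15057) = 4174/239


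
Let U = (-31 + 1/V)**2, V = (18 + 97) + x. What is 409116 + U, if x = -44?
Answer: 2067193756/5041 ≈ 4.1008e+5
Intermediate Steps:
V = 71 (V = (18 + 97) - 44 = 115 - 44 = 71)
U = 4840000/5041 (U = (-31 + 1/71)**2 = (-2200/71)**2 = 4840000/5041 ≈ 960.13)
409116 + U = 409116 + 4840000/5041 = 2067193756/5041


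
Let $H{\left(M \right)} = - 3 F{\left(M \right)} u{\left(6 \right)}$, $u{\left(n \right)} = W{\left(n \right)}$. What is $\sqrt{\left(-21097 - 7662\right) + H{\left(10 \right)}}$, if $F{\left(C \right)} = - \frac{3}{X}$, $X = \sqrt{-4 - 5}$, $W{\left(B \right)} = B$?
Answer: $\sqrt{-28759 - 18 i} \approx 0.0531 - 169.58 i$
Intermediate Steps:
$X = 3 i$ ($X = \sqrt{-9} = 3 i \approx 3.0 i$)
$u{\left(n \right)} = n$
$F{\left(C \right)} = i$ ($F{\left(C \right)} = - \frac{3}{3 i} = - 3 \left(- \frac{i}{3}\right) = i$)
$H{\left(M \right)} = - 18 i$ ($H{\left(M \right)} = - 3 i 6 = - 18 i$)
$\sqrt{\left(-21097 - 7662\right) + H{\left(10 \right)}} = \sqrt{\left(-21097 - 7662\right) - 18 i} = \sqrt{-28759 - 18 i}$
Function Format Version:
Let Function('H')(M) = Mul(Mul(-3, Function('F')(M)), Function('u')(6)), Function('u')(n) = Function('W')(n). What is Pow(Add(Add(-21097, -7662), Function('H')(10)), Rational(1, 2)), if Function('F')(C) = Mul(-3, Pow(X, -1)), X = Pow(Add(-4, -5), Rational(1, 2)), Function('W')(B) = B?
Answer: Pow(Add(-28759, Mul(-18, I)), Rational(1, 2)) ≈ Add(0.0531, Mul(-169.58, I))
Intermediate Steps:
X = Mul(3, I) (X = Pow(-9, Rational(1, 2)) = Mul(3, I) ≈ Mul(3.0000, I))
Function('u')(n) = n
Function('F')(C) = I (Function('F')(C) = Mul(-3, Pow(Mul(3, I), -1)) = Mul(-3, Mul(Rational(-1, 3), I)) = I)
Function('H')(M) = Mul(-18, I) (Function('H')(M) = Mul(Mul(-3, I), 6) = Mul(-18, I))
Pow(Add(Add(-21097, -7662), Function('H')(10)), Rational(1, 2)) = Pow(Add(Add(-21097, -7662), Mul(-18, I)), Rational(1, 2)) = Pow(Add(-28759, Mul(-18, I)), Rational(1, 2))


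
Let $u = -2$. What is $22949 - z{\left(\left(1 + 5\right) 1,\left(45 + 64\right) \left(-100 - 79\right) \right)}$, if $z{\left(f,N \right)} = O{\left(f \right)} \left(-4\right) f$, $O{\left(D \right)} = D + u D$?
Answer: $22805$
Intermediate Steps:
$O{\left(D \right)} = - D$ ($O{\left(D \right)} = D - 2 D = - D$)
$z{\left(f,N \right)} = 4 f^{2}$ ($z{\left(f,N \right)} = - f \left(-4\right) f = 4 f f = 4 f^{2}$)
$22949 - z{\left(\left(1 + 5\right) 1,\left(45 + 64\right) \left(-100 - 79\right) \right)} = 22949 - 4 \left(\left(1 + 5\right) 1\right)^{2} = 22949 - 4 \left(6 \cdot 1\right)^{2} = 22949 - 4 \cdot 6^{2} = 22949 - 4 \cdot 36 = 22949 - 144 = 22805$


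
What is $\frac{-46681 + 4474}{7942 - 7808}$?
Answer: $- \frac{42207}{134} \approx -314.98$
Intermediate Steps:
$\frac{-46681 + 4474}{7942 - 7808} = - \frac{42207}{134}$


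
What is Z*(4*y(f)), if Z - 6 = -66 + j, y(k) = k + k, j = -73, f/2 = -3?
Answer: 6384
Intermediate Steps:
f = -6 (f = 2*(-3) = -6)
y(k) = 2*k
Z = -133 (Z = 6 + (-66 - 73) = 6 - 139 = -133)
Z*(4*y(f)) = -532*2*(-6) = -532*(-12) = -133*(-48) = 6384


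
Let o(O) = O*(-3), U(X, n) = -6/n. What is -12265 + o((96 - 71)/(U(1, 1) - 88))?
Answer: -1152835/94 ≈ -12264.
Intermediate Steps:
o(O) = -3*O
-12265 + o((96 - 71)/(U(1, 1) - 88)) = -12265 - 3*(96 - 71)/(-6/1 - 88) = -12265 - 75/(-6*1 - 88) = -12265 - 75/(-6 - 88) = -12265 - 75/(-94) = -12265 - 75*(-1)/94 = -12265 - 3*(-25/94) = -12265 + 75/94 = -1152835/94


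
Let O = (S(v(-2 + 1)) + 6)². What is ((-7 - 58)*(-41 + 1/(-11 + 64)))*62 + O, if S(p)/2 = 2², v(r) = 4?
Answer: 8763548/53 ≈ 1.6535e+5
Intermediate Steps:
S(p) = 8 (S(p) = 2*2² = 2*4 = 8)
O = 196 (O = (8 + 6)² = 14² = 196)
((-7 - 58)*(-41 + 1/(-11 + 64)))*62 + O = ((-7 - 58)*(-41 + 1/(-11 + 64)))*62 + 196 = -65*(-41 + 1/53)*62 + 196 = -65*(-2172/53)*62 + 196 = (141180/53)*62 + 196 = 8753160/53 + 196 = 8763548/53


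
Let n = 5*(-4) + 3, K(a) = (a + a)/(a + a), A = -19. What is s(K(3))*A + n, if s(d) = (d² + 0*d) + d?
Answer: -55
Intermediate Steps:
K(a) = 1 (K(a) = (2*a)/((2*a)) = (2*a)*(1/(2*a)) = 1)
n = -17 (n = -20 + 3 = -17)
s(d) = d + d² (s(d) = (d² + 0) + d = d² + d = d + d²)
s(K(3))*A + n = (1*(1 + 1))*(-19) - 17 = (1*2)*(-19) - 17 = 2*(-19) - 17 = -38 - 17 = -55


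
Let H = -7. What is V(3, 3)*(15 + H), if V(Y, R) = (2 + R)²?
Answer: 200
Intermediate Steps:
V(3, 3)*(15 + H) = (2 + 3)²*(15 - 7) = 5²*8 = 25*8 = 200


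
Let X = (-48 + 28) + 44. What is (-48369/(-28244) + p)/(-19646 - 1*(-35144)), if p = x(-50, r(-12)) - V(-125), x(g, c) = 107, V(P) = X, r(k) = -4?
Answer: 14861/2718792 ≈ 0.0054660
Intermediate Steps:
X = 24 (X = -20 + 44 = 24)
V(P) = 24
p = 83 (p = 107 - 1*24 = 107 - 24 = 83)
(-48369/(-28244) + p)/(-19646 - 1*(-35144)) = (-48369/(-28244) + 83)/(-19646 - 1*(-35144)) = (-48369*(-1/28244) + 83)/(-19646 + 35144) = (2103/1228 + 83)/15498 = (104027/1228)*(1/15498) = 14861/2718792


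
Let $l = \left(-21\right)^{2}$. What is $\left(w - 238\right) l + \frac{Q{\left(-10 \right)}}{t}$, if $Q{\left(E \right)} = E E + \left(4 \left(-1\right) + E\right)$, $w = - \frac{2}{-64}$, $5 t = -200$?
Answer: $- \frac{16791419}{160} \approx -1.0495 \cdot 10^{5}$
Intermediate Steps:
$l = 441$
$t = -40$ ($t = \frac{1}{5} \left(-200\right) = -40$)
$w = \frac{1}{32}$ ($w = \left(-2\right) \left(- \frac{1}{64}\right) = \frac{1}{32} \approx 0.03125$)
$Q{\left(E \right)} = -4 + E + E^{2}$ ($Q{\left(E \right)} = E^{2} + \left(-4 + E\right) = -4 + E + E^{2}$)
$\left(w - 238\right) l + \frac{Q{\left(-10 \right)}}{t} = \left(\frac{1}{32} - 238\right) 441 + \frac{-4 - 10 + \left(-10\right)^{2}}{-40} = \left(- \frac{7615}{32}\right) 441 + \left(-4 - 10 + 100\right) \left(- \frac{1}{40}\right) = - \frac{3358215}{32} + 86 \left(- \frac{1}{40}\right) = - \frac{3358215}{32} - \frac{43}{20} = - \frac{16791419}{160}$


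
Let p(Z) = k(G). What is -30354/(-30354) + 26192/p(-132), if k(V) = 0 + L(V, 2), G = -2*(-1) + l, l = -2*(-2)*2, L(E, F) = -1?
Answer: -26191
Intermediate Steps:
l = 8 (l = 4*2 = 8)
G = 10 (G = -2*(-1) + 8 = 2 + 8 = 10)
k(V) = -1 (k(V) = 0 - 1 = -1)
p(Z) = -1
-30354/(-30354) + 26192/p(-132) = -30354/(-30354) + 26192/(-1) = -30354*(-1/30354) + 26192*(-1) = 1 - 26192 = -26191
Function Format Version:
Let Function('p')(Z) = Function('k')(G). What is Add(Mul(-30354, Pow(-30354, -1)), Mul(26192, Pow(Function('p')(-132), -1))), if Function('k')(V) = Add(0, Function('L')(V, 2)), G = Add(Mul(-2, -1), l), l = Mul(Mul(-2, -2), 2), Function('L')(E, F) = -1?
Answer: -26191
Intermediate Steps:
l = 8 (l = Mul(4, 2) = 8)
G = 10 (G = Add(Mul(-2, -1), 8) = Add(2, 8) = 10)
Function('k')(V) = -1 (Function('k')(V) = Add(0, -1) = -1)
Function('p')(Z) = -1
Add(Mul(-30354, Pow(-30354, -1)), Mul(26192, Pow(Function('p')(-132), -1))) = Add(Mul(-30354, Pow(-30354, -1)), Mul(26192, Pow(-1, -1))) = Add(Mul(-30354, Rational(-1, 30354)), Mul(26192, -1)) = Add(1, -26192) = -26191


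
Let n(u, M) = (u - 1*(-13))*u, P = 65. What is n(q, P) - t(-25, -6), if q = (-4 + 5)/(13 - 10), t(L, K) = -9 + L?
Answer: 346/9 ≈ 38.444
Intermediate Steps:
q = 1/3 ≈ 0.33333
n(u, M) = u*(13 + u) (n(u, M) = (u + 13)*u = (13 + u)*u = u*(13 + u))
n(q, P) - t(-25, -6) = (13 + 1/3)/3 - (-9 - 25) = (1/3)*(40/3) - 1*(-34) = 40/9 + 34 = 346/9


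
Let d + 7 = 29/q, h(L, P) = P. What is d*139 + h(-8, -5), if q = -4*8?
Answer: -35327/32 ≈ -1104.0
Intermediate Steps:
q = -32
d = -253/32 (d = -7 + 29/(-32) = -7 + 29*(-1/32) = -7 - 29/32 = -253/32 ≈ -7.9063)
d*139 + h(-8, -5) = -253/32*139 - 5 = -35167/32 - 5 = -35327/32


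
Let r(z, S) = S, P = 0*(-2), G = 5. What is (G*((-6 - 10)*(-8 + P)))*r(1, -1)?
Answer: -640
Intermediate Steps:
P = 0
(G*((-6 - 10)*(-8 + P)))*r(1, -1) = (5*((-6 - 10)*(-8 + 0)))*(-1) = (5*(-16*(-8)))*(-1) = (5*128)*(-1) = 640*(-1) = -640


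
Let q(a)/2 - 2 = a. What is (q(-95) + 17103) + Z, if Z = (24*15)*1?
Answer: 17277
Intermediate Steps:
q(a) = 4 + 2*a
Z = 360 (Z = 360*1 = 360)
(q(-95) + 17103) + Z = ((4 + 2*(-95)) + 17103) + 360 = ((4 - 190) + 17103) + 360 = (-186 + 17103) + 360 = 16917 + 360 = 17277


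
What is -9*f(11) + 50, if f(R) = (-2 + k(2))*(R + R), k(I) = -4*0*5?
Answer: 446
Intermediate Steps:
k(I) = 0 (k(I) = 0*5 = 0)
f(R) = -4*R (f(R) = (-2 + 0)*(R + R) = -4*R)
-9*f(11) + 50 = -(-36)*11 + 50 = -9*(-44) + 50 = 396 + 50 = 446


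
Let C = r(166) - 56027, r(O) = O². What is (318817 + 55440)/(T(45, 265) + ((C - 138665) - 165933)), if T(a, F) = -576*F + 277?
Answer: -374257/485432 ≈ -0.77098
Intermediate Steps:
C = -28471 (C = 166² - 56027 = 27556 - 56027 = -28471)
T(a, F) = 277 - 576*F
(318817 + 55440)/(T(45, 265) + ((C - 138665) - 165933)) = (318817 + 55440)/((277 - 576*265) + ((-28471 - 138665) - 165933)) = 374257/((277 - 152640) + (-167136 - 165933)) = 374257/(-152363 - 333069) = 374257/(-485432) = 374257*(-1/485432) = -374257/485432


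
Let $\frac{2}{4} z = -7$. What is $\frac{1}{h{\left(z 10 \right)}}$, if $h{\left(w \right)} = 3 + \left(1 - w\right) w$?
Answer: $- \frac{1}{19737} \approx -5.0666 \cdot 10^{-5}$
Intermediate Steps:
$z = -14$ ($z = 2 \left(-7\right) = -14$)
$h{\left(w \right)} = 3 + w \left(1 - w\right)$
$\frac{1}{h{\left(z 10 \right)}} = \frac{1}{3 - 140 - \left(\left(-14\right) 10\right)^{2}} = \frac{1}{3 - 140 - \left(-140\right)^{2}} = \frac{1}{3 - 140 - 19600} = \frac{1}{-19737} = - \frac{1}{19737}$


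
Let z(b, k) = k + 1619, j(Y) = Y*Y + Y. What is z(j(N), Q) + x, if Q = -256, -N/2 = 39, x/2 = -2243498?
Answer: -4485633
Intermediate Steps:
x = -4486996 (x = 2*(-2243498) = -4486996)
N = -78 (N = -2*39 = -78)
j(Y) = Y + Y² (j(Y) = Y² + Y = Y + Y²)
z(b, k) = 1619 + k
z(j(N), Q) + x = (1619 - 256) - 4486996 = 1363 - 4486996 = -4485633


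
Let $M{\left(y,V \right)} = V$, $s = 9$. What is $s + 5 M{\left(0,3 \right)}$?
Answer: $24$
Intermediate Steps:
$s + 5 M{\left(0,3 \right)} = 9 + 5 \cdot 3 = 9 + 15 = 24$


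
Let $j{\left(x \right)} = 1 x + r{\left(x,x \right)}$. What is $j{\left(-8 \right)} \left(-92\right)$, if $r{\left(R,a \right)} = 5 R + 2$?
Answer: $4232$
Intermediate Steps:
$r{\left(R,a \right)} = 2 + 5 R$
$j{\left(x \right)} = 2 + 6 x$ ($j{\left(x \right)} = 1 x + \left(2 + 5 x\right) = x + \left(2 + 5 x\right) = 2 + 6 x$)
$j{\left(-8 \right)} \left(-92\right) = \left(2 + 6 \left(-8\right)\right) \left(-92\right) = \left(2 - 48\right) \left(-92\right) = \left(-46\right) \left(-92\right) = 4232$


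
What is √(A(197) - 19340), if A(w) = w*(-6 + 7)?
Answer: 3*I*√2127 ≈ 138.36*I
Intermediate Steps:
A(w) = w (A(w) = w*1 = w)
√(A(197) - 19340) = √(197 - 19340) = √(-19143) = 3*I*√2127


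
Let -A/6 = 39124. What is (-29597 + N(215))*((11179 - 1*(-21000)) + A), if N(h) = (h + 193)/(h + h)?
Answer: 257790336463/43 ≈ 5.9951e+9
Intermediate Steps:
N(h) = (193 + h)/(2*h) (N(h) = (193 + h)/((2*h)) = (193 + h)*(1/(2*h)) = (193 + h)/(2*h))
A = -234744 (A = -6*39124 = -234744)
(-29597 + N(215))*((11179 - 1*(-21000)) + A) = (-29597 + (½)*(193 + 215)/215)*((11179 - 1*(-21000)) - 234744) = (-29597 + (½)*(1/215)*408)*((11179 + 21000) - 234744) = (-29597 + 204/215)*(32179 - 234744) = -6363151/215*(-202565) = 257790336463/43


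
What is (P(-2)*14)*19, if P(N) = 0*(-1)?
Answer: 0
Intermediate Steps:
P(N) = 0
(P(-2)*14)*19 = (0*14)*19 = 0*19 = 0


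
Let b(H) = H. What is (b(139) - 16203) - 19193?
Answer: -35257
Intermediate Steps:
(b(139) - 16203) - 19193 = (139 - 16203) - 19193 = -16064 - 19193 = -35257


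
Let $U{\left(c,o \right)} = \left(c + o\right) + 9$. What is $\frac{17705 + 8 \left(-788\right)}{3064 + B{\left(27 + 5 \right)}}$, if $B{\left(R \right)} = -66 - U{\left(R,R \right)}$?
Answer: $\frac{877}{225} \approx 3.8978$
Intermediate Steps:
$U{\left(c,o \right)} = 9 + c + o$
$B{\left(R \right)} = -75 - 2 R$ ($B{\left(R \right)} = -66 - \left(9 + R + R\right) = -66 - \left(9 + 2 R\right) = -75 - 2 R$)
$\frac{17705 + 8 \left(-788\right)}{3064 + B{\left(27 + 5 \right)}} = \frac{17705 + 8 \left(-788\right)}{3064 - \left(75 + 2 \left(27 + 5\right)\right)} = \frac{17705 - 6304}{3064 - 139} = \frac{11401}{3064 - 139} = \frac{11401}{2925} = 11401 \cdot \frac{1}{2925} = \frac{877}{225}$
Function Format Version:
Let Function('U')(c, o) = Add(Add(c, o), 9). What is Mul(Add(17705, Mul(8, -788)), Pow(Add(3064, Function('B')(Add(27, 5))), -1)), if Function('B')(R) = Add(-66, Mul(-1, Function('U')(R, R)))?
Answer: Rational(877, 225) ≈ 3.8978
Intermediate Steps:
Function('U')(c, o) = Add(9, c, o)
Function('B')(R) = Add(-75, Mul(-2, R)) (Function('B')(R) = Add(-66, Mul(-1, Add(9, R, R))) = Add(-66, Mul(-1, Add(9, Mul(2, R)))) = Add(-66, Add(-9, Mul(-2, R))) = Add(-75, Mul(-2, R)))
Mul(Add(17705, Mul(8, -788)), Pow(Add(3064, Function('B')(Add(27, 5))), -1)) = Mul(Add(17705, Mul(8, -788)), Pow(Add(3064, Add(-75, Mul(-2, Add(27, 5)))), -1)) = Mul(Add(17705, -6304), Pow(Add(3064, Add(-75, Mul(-2, 32))), -1)) = Mul(11401, Pow(Add(3064, Add(-75, -64)), -1)) = Mul(11401, Pow(Add(3064, -139), -1)) = Mul(11401, Pow(2925, -1)) = Mul(11401, Rational(1, 2925)) = Rational(877, 225)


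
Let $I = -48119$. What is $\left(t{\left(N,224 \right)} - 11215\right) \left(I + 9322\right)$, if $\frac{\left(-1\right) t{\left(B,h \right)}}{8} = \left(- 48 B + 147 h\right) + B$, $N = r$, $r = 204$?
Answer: $7679284195$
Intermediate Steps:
$N = 204$
$t{\left(B,h \right)} = - 1176 h + 376 B$ ($t{\left(B,h \right)} = - 8 \left(\left(- 48 B + 147 h\right) + B\right) = - 8 \left(- 47 B + 147 h\right) = - 1176 h + 376 B$)
$\left(t{\left(N,224 \right)} - 11215\right) \left(I + 9322\right) = \left(\left(\left(-1176\right) 224 + 376 \cdot 204\right) - 11215\right) \left(-48119 + 9322\right) = \left(\left(-263424 + 76704\right) - 11215\right) \left(-38797\right) = \left(-186720 - 11215\right) \left(-38797\right) = \left(-197935\right) \left(-38797\right) = 7679284195$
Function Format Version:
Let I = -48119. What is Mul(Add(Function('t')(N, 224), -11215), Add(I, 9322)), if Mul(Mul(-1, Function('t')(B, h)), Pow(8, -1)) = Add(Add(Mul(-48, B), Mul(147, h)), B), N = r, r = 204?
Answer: 7679284195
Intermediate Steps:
N = 204
Function('t')(B, h) = Add(Mul(-1176, h), Mul(376, B)) (Function('t')(B, h) = Mul(-8, Add(Add(Mul(-48, B), Mul(147, h)), B)) = Mul(-8, Add(Mul(-47, B), Mul(147, h))) = Add(Mul(-1176, h), Mul(376, B)))
Mul(Add(Function('t')(N, 224), -11215), Add(I, 9322)) = Mul(Add(Add(Mul(-1176, 224), Mul(376, 204)), -11215), Add(-48119, 9322)) = Mul(Add(Add(-263424, 76704), -11215), -38797) = Mul(Add(-186720, -11215), -38797) = Mul(-197935, -38797) = 7679284195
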